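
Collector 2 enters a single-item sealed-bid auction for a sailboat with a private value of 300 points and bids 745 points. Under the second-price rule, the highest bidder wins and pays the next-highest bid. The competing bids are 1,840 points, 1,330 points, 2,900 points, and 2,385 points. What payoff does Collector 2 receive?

The bidder's payoff: 0 points.

Highest competing bid: 2,900 points.
Collector 2's bid 745 points is not the highest, so Collector 2 loses, pays nothing, and earns zero payoff.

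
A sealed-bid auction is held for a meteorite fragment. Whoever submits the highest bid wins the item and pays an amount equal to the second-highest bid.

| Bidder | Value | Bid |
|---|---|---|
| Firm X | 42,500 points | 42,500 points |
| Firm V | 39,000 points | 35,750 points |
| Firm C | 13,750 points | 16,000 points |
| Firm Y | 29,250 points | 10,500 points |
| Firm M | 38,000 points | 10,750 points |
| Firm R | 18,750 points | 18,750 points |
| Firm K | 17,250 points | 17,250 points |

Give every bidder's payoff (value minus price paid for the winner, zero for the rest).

Payoffs: Firm X 6,750 points, Firm V 0 points, Firm C 0 points, Firm Y 0 points, Firm M 0 points, Firm R 0 points, Firm K 0 points.

Sorted high to low: Firm X 42,500 points, then Firm V 35,750 points, then Firm R 18,750 points, then Firm K 17,250 points, then Firm C 16,000 points, then Firm M 10,750 points, then Firm Y 10,500 points.
Firm X has the top bid and wins; the price is the second-highest bid, 35,750 points.
Firm X's payoff = 42,500 points − 35,750 points = 6,750 points. All other bidders lose, so their payoff is 0.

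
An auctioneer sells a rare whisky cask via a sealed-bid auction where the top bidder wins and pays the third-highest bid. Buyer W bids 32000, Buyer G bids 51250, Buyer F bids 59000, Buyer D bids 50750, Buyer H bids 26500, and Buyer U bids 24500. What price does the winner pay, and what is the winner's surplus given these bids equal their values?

The winner pays 50750 for a surplus of 8250.

Ordered from highest: Buyer F 59000; Buyer G 51250; Buyer D 50750; Buyer W 32000; Buyer H 26500; Buyer U 24500.
Buyer F is the highest bidder, so Buyer F wins.
Under the third-price rule, the price is the third-highest bid: 50750.
Surplus = 59000 − 50750 = 8250.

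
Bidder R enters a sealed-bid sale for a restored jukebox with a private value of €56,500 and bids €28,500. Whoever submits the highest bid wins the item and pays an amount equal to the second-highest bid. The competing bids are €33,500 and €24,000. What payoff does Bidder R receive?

Highest competing bid: €33,500.
Bidder R's bid €28,500 is not the highest, so Bidder R loses, pays nothing, and earns zero payoff.

Bidder R's payoff: €0.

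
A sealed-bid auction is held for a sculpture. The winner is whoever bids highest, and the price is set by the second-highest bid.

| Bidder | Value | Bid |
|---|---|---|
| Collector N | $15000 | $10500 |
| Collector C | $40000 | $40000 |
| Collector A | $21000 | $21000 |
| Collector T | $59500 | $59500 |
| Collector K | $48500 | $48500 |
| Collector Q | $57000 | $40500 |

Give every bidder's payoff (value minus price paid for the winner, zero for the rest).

Payoffs: Collector N $0, Collector C $0, Collector A $0, Collector T $11000, Collector K $0, Collector Q $0.

Ordered from highest: Collector T $59500 > Collector K $48500 > Collector Q $40500 > Collector C $40000 > Collector A $21000 > Collector N $10500.
Collector T has the top bid and wins; the price is the second-highest bid, $48500.
Collector T's payoff = $59500 − $48500 = $11000. All other bidders lose, so their payoff is 0.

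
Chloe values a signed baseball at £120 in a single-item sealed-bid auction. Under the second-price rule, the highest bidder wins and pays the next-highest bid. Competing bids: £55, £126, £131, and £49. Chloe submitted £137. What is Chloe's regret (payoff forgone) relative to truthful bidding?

The highest competing bid is £131.
Bidding truthfully at £120: the top bid is £131 (a rival), so Chloe loses. Payoff = £0.
Bidding £137: Chloe has the top bid, wins, and pays the second-highest bid £131. Payoff = £120 − £131 = -£11.
Regret = truthful payoff − actual payoff = £0 − -£11 = £11.
This is the dominant-strategy logic: truthful bidding weakly beats any alternative.

Regret: £11.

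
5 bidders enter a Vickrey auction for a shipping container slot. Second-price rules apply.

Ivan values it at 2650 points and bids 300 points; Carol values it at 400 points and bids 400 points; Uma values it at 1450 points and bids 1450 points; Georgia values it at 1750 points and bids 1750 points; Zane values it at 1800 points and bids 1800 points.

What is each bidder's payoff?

Payoffs: Ivan 0 points, Carol 0 points, Uma 0 points, Georgia 0 points, Zane 50 points.

Sorted high to low: Zane 1800 points, then Georgia 1750 points, then Uma 1450 points, then Carol 400 points, then Ivan 300 points.
Zane has the top bid and wins; the price is the second-highest bid, 1750 points.
Zane's payoff = 1800 points − 1750 points = 50 points. All other bidders lose, so their payoff is 0.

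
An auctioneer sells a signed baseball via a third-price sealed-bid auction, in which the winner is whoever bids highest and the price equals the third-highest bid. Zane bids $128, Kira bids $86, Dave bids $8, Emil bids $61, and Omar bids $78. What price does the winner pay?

Bids in descending order: Zane $128, then Kira $86, then Omar $78, then Emil $61, then Dave $8.
Zane is the highest bidder, so Zane wins.
Under the third-price rule, the price is the third-highest bid: $78.

Price paid: $78.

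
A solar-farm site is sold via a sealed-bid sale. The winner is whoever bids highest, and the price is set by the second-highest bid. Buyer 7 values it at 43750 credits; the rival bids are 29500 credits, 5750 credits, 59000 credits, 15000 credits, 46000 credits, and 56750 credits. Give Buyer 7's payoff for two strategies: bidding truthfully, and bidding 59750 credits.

Truthful: 0 credits; alternative: -15250 credits.

The highest competing bid is 59000 credits.
Bidding truthfully at 43750 credits: the top bid is 59000 credits (a rival), so Buyer 7 loses. Payoff = 0 credits.
Bidding 59750 credits: Buyer 7 has the top bid, wins, and pays the second-highest bid 59000 credits. Payoff = 43750 credits − 59000 credits = -15250 credits.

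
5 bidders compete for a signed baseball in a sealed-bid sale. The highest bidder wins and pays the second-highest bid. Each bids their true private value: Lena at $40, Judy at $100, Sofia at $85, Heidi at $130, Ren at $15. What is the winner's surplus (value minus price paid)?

Ranking the bids: Heidi $130; Judy $100; Sofia $85; Lena $40; Ren $15.
Heidi wins with the top bid and pays the second-highest, $100.
Surplus = $130 − $100 = $30.

Surplus = $30.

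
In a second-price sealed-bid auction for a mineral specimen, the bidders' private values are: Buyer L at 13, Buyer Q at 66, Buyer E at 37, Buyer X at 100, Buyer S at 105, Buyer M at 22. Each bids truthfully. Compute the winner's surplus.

Surplus = 5.

Ordered from highest: Buyer S 105 > Buyer X 100 > Buyer Q 66 > Buyer E 37 > Buyer M 22 > Buyer L 13.
Buyer S wins with the top bid and pays the second-highest, 100.
Surplus = 105 − 100 = 5.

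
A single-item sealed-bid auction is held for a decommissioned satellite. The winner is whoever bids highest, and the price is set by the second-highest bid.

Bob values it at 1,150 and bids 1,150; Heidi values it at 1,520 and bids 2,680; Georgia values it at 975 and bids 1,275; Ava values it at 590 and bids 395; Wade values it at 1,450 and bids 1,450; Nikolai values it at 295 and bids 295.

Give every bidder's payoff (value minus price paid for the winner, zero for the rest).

Payoffs: Bob 0, Heidi 70, Georgia 0, Ava 0, Wade 0, Nikolai 0.

Ranking the bids: Heidi 2,680 > Wade 1,450 > Georgia 1,275 > Bob 1,150 > Ava 395 > Nikolai 295.
Heidi has the top bid and wins; the price is the second-highest bid, 1,450.
Heidi's payoff = 1,520 − 1,450 = 70. All other bidders lose, so their payoff is 0.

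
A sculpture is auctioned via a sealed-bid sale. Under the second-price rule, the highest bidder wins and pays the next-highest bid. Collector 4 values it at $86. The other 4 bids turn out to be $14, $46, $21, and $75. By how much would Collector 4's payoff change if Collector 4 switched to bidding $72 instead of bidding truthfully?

The highest competing bid is $75.
Bidding truthfully at $86: Collector 4 has the top bid, wins, and pays the second-highest bid $75. Payoff = $86 − $75 = $11.
Bidding $72: the top bid is $75 (a rival), so Collector 4 loses. Payoff = $0.
Change = $0 − $11 = -$11.

Payoff change: -$11.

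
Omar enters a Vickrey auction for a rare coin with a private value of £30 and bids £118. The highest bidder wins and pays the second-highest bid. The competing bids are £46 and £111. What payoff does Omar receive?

Highest competing bid: £111.
Omar's bid £118 is the highest overall, so Omar wins and pays the second-highest bid, £111.
Payoff = value − price = £30 − £111 = -£81.
Overbidding won the item at a price above value — truthful bidding would have avoided this loss.

Payoff = -£81.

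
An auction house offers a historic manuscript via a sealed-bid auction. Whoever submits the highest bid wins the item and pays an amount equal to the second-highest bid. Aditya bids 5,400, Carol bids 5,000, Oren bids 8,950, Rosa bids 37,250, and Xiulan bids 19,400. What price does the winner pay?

Price paid: 19,400.

Ranking the bids: Rosa 37,250, then Xiulan 19,400, then Oren 8,950, then Aditya 5,400, then Carol 5,000.
Rosa has the highest bid, so Rosa wins.
The second-highest bid is 19,400, so that is what Rosa pays.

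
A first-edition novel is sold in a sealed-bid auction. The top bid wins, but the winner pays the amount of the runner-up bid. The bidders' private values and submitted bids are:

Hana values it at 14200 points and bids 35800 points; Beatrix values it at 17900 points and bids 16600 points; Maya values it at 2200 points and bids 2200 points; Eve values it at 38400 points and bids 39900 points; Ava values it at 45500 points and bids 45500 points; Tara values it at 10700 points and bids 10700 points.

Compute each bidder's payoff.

Ranking the bids: Ava 45500 points, then Eve 39900 points, then Hana 35800 points, then Beatrix 16600 points, then Tara 10700 points, then Maya 2200 points.
Ava has the top bid and wins; the price is the second-highest bid, 39900 points.
Ava's payoff = 45500 points − 39900 points = 5600 points. All other bidders lose, so their payoff is 0.

Hana 0 points, Beatrix 0 points, Maya 0 points, Eve 0 points, Ava 5600 points, Tara 0 points.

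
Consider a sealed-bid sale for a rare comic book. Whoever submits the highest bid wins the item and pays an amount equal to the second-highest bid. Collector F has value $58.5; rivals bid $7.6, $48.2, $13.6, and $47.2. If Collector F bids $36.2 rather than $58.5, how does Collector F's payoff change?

The highest competing bid is $48.2.
Bidding truthfully at $58.5: Collector F has the top bid, wins, and pays the second-highest bid $48.2. Payoff = $58.5 − $48.2 = $10.3.
Bidding $36.2: the top bid is $48.2 (a rival), so Collector F loses. Payoff = $0.0.
Change = $0.0 − $10.3 = -$10.3.
This is the dominant-strategy logic: truthful bidding weakly beats any alternative.

Change in payoff: -$10.3.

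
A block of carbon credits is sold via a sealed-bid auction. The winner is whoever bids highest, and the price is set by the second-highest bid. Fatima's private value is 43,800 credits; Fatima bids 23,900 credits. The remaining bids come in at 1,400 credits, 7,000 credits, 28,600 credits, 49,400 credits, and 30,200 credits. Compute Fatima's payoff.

Payoff = 0 credits.

Highest competing bid: 49,400 credits.
Fatima's bid 23,900 credits is not the highest, so Fatima loses, pays nothing, and earns zero payoff.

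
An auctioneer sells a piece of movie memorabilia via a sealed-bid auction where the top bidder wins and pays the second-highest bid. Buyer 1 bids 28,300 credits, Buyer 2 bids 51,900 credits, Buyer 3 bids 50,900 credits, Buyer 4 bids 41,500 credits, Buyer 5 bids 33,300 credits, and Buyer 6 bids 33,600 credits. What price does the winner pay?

50,900 credits

Bids in descending order: Buyer 2 51,900 credits > Buyer 3 50,900 credits > Buyer 4 41,500 credits > Buyer 6 33,600 credits > Buyer 5 33,300 credits > Buyer 1 28,300 credits.
Buyer 2 is the highest bidder, so Buyer 2 wins.
Under the second-price rule, the price is the second-highest bid: 50,900 credits.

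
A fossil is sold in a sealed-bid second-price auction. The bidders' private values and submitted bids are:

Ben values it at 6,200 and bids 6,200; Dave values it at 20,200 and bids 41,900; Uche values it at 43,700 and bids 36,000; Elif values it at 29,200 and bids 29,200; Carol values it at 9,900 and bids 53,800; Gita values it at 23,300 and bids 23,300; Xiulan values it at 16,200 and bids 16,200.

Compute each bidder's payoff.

Ben 0, Dave 0, Uche 0, Elif 0, Carol -32,000, Gita 0, Xiulan 0.

Ordered from highest: Carol 53,800, then Dave 41,900, then Uche 36,000, then Elif 29,200, then Gita 23,300, then Xiulan 16,200, then Ben 6,200.
Carol has the top bid and wins; the price is the second-highest bid, 41,900.
Carol's payoff = 9,900 − 41,900 = -32,000. All other bidders lose, so their payoff is 0.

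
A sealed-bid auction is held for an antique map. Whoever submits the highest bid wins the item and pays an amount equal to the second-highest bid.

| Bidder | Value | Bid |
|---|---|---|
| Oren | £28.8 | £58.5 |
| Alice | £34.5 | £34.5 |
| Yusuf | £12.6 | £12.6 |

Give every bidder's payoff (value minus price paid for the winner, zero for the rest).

Sorted high to low: Oren £58.5 > Alice £34.5 > Yusuf £12.6.
Oren has the top bid and wins; the price is the second-highest bid, £34.5.
Oren's payoff = £28.8 − £34.5 = -£5.7. All other bidders lose, so their payoff is 0.

Payoffs: Oren -£5.7, Alice £0.0, Yusuf £0.0.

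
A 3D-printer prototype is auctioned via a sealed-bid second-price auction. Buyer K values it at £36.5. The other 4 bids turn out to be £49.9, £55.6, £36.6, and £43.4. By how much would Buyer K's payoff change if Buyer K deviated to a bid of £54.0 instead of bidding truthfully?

Payoff change: £0.0.

The highest competing bid is £55.6.
Bidding truthfully at £36.5: the top bid is £55.6 (a rival), so Buyer K loses. Payoff = £0.0.
Bidding £54.0: the top bid is £55.6 (a rival), so Buyer K loses. Payoff = £0.0.
Change = £0.0 − £0.0 = £0.0.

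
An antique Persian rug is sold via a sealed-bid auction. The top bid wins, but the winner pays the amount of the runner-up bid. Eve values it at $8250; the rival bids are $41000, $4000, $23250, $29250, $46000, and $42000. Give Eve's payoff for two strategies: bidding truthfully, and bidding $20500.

(a) $0  (b) $0

The highest competing bid is $46000.
Bidding truthfully at $8250: the top bid is $46000 (a rival), so Eve loses. Payoff = $0.
Bidding $20500: the top bid is $46000 (a rival), so Eve loses. Payoff = $0.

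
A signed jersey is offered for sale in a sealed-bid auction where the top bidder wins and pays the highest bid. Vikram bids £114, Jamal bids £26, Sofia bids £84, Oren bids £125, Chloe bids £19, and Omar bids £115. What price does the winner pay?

Price paid: £125.

Ranking the bids: Oren £125, then Omar £115, then Vikram £114, then Sofia £84, then Jamal £26, then Chloe £19.
Oren is the highest bidder, so Oren wins.
Under the first-price rule, the price is the highest bid: £125.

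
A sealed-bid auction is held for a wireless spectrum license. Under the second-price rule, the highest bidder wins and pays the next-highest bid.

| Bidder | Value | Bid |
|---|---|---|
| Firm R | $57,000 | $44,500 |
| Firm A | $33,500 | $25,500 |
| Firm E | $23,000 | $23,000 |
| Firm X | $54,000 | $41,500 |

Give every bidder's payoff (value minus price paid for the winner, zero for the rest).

Payoffs: Firm R $15,500, Firm A $0, Firm E $0, Firm X $0.

Sorted high to low: Firm R $44,500; Firm X $41,500; Firm A $25,500; Firm E $23,000.
Firm R has the top bid and wins; the price is the second-highest bid, $41,500.
Firm R's payoff = $57,000 − $41,500 = $15,500. All other bidders lose, so their payoff is 0.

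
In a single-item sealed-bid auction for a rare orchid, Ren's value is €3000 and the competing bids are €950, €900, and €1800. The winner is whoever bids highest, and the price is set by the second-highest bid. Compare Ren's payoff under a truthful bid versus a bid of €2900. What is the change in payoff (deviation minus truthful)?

Change in payoff: €0.

The highest competing bid is €1800.
Bidding truthfully at €3000: Ren has the top bid, wins, and pays the second-highest bid €1800. Payoff = €3000 − €1800 = €1200.
Bidding €2900: Ren has the top bid, wins, and pays the second-highest bid €1800. Payoff = €3000 − €1800 = €1200.
Change = €1200 − €1200 = €0.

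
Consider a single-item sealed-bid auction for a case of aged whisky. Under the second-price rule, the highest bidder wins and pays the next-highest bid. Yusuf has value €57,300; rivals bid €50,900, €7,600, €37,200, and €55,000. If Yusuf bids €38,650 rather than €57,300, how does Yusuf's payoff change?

Change in payoff: -€2,300.

The highest competing bid is €55,000.
Bidding truthfully at €57,300: Yusuf has the top bid, wins, and pays the second-highest bid €55,000. Payoff = €57,300 − €55,000 = €2,300.
Bidding €38,650: the top bid is €55,000 (a rival), so Yusuf loses. Payoff = €0.
Change = €0 − €2,300 = -€2,300.
This is the dominant-strategy logic: truthful bidding weakly beats any alternative.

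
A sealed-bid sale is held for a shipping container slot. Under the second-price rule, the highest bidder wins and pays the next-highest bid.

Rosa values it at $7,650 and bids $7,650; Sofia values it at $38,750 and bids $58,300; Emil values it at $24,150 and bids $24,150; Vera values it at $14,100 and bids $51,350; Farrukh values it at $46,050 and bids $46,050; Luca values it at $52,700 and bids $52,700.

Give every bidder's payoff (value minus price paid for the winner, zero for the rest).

Bids in descending order: Sofia $58,300, then Luca $52,700, then Vera $51,350, then Farrukh $46,050, then Emil $24,150, then Rosa $7,650.
Sofia has the top bid and wins; the price is the second-highest bid, $52,700.
Sofia's payoff = $38,750 − $52,700 = -$13,950. All other bidders lose, so their payoff is 0.

Rosa $0, Sofia -$13,950, Emil $0, Vera $0, Farrukh $0, Luca $0.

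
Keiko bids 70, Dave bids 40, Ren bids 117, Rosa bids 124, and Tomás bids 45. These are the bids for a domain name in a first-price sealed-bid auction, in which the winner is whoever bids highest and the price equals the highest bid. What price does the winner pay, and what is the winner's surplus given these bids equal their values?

Ranking the bids: Rosa 124 > Ren 117 > Keiko 70 > Tomás 45 > Dave 40.
Rosa is the highest bidder, so Rosa wins.
Under the first-price rule, the price is the highest bid: 124.
Surplus = 124 − 124 = 0.

The winner pays 124 for a surplus of 0.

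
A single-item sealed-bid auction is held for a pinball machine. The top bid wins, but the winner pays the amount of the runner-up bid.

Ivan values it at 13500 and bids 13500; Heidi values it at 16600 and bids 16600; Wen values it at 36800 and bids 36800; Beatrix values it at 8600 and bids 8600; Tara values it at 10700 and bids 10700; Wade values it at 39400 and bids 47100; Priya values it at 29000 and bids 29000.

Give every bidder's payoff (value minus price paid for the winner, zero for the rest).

Payoffs: Ivan 0, Heidi 0, Wen 0, Beatrix 0, Tara 0, Wade 2600, Priya 0.

Ordered from highest: Wade 47100, then Wen 36800, then Priya 29000, then Heidi 16600, then Ivan 13500, then Tara 10700, then Beatrix 8600.
Wade has the top bid and wins; the price is the second-highest bid, 36800.
Wade's payoff = 39400 − 36800 = 2600. All other bidders lose, so their payoff is 0.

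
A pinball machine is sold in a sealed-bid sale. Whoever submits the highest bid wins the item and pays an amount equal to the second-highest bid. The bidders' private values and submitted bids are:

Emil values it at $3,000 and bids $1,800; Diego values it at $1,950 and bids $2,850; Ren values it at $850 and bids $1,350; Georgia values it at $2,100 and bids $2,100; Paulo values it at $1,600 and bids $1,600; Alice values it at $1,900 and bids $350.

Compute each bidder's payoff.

Emil $0, Diego -$150, Ren $0, Georgia $0, Paulo $0, Alice $0.

Ordered from highest: Diego $2,850 > Georgia $2,100 > Emil $1,800 > Paulo $1,600 > Ren $1,350 > Alice $350.
Diego has the top bid and wins; the price is the second-highest bid, $2,100.
Diego's payoff = $1,950 − $2,100 = -$150. All other bidders lose, so their payoff is 0.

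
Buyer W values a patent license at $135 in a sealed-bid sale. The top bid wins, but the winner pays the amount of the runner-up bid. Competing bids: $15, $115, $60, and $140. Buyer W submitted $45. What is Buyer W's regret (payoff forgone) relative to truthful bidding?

The highest competing bid is $140.
Bidding truthfully at $135: the top bid is $140 (a rival), so Buyer W loses. Payoff = $0.
Bidding $45: the top bid is $140 (a rival), so Buyer W loses. Payoff = $0.
Regret = truthful payoff − actual payoff = $0 − $0 = $0.

Regret: $0.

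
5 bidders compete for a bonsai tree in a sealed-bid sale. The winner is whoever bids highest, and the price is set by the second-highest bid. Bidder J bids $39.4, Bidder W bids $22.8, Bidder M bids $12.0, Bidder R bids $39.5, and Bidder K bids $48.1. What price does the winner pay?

Price paid: $39.5.

Bids in descending order: Bidder K $48.1 > Bidder R $39.5 > Bidder J $39.4 > Bidder W $22.8 > Bidder M $12.0.
Bidder K has the highest bid, so Bidder K wins.
The second-highest bid is $39.5, so that is what Bidder K pays.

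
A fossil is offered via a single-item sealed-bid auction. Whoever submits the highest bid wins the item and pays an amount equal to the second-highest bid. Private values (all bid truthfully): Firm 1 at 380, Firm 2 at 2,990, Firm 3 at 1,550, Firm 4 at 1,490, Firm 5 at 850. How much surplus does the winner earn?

Winner's surplus: 1,440.

Ordered from highest: Firm 2 2,990; Firm 3 1,550; Firm 4 1,490; Firm 5 850; Firm 1 380.
Firm 2 wins with the top bid and pays the second-highest, 1,550.
Surplus = 2,990 − 1,550 = 1,440.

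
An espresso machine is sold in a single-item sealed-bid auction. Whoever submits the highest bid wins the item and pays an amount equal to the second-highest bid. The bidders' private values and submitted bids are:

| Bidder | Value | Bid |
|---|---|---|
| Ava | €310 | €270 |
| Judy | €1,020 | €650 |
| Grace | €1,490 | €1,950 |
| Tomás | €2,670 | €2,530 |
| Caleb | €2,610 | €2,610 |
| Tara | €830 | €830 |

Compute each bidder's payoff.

Ranking the bids: Caleb €2,610, then Tomás €2,530, then Grace €1,950, then Tara €830, then Judy €650, then Ava €270.
Caleb has the top bid and wins; the price is the second-highest bid, €2,530.
Caleb's payoff = €2,610 − €2,530 = €80. All other bidders lose, so their payoff is 0.

Ava €0, Judy €0, Grace €0, Tomás €0, Caleb €80, Tara €0.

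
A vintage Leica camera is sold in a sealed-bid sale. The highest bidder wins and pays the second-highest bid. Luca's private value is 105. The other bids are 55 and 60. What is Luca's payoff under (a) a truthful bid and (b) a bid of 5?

The highest competing bid is 60.
Bidding truthfully at 105: Luca has the top bid, wins, and pays the second-highest bid 60. Payoff = 105 − 60 = 45.
Bidding 5: the top bid is 60 (a rival), so Luca loses. Payoff = 0.
Deviating from a truthful bid can only lose payoff in a second-price auction — never gain.

(a) 45  (b) 0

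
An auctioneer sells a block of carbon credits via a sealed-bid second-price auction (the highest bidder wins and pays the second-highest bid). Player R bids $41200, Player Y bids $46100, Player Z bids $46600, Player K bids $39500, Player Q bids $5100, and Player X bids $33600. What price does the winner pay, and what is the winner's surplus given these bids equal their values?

Ordered from highest: Player Z $46600, then Player Y $46100, then Player R $41200, then Player K $39500, then Player X $33600, then Player Q $5100.
Player Z is the highest bidder, so Player Z wins.
Under the second-price rule, the price is the second-highest bid: $46100.
Surplus = $46600 − $46100 = $500.

The winner pays $46100 for a surplus of $500.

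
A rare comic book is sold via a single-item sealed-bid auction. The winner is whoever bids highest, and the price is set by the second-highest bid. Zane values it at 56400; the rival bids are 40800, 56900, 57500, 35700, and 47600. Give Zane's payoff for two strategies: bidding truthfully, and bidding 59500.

The highest competing bid is 57500.
Bidding truthfully at 56400: the top bid is 57500 (a rival), so Zane loses. Payoff = 0.
Bidding 59500: Zane has the top bid, wins, and pays the second-highest bid 57500. Payoff = 56400 − 57500 = -1100.

Truthful: 0; alternative: -1100.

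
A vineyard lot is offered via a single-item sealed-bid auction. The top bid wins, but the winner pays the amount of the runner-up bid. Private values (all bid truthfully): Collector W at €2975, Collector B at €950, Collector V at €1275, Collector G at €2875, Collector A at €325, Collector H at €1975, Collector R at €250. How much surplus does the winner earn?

Sorted high to low: Collector W €2975; Collector G €2875; Collector H €1975; Collector V €1275; Collector B €950; Collector A €325; Collector R €250.
Collector W wins with the top bid and pays the second-highest, €2875.
Surplus = €2975 − €2875 = €100.

Winner's surplus: €100.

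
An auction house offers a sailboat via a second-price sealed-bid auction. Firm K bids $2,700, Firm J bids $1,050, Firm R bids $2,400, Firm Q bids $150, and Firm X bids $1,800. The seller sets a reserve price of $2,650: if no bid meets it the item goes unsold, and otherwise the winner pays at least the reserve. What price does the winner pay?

$2,650

Bids in descending order: Firm K $2,700; Firm R $2,400; Firm X $1,800; Firm J $1,050; Firm Q $150.
Firm K has the highest bid, so Firm K wins.
The second-highest bid is $2,400, but the reserve $2,650 is higher, so the price is the reserve.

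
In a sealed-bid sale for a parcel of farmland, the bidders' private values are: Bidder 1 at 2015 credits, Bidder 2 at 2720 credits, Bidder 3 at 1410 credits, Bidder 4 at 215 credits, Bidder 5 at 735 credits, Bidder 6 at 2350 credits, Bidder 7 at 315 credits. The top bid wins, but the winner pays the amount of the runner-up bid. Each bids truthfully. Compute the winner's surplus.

Surplus = 370 credits.

Bids in descending order: Bidder 2 2720 credits > Bidder 6 2350 credits > Bidder 1 2015 credits > Bidder 3 1410 credits > Bidder 5 735 credits > Bidder 7 315 credits > Bidder 4 215 credits.
Bidder 2 wins with the top bid and pays the second-highest, 2350 credits.
Surplus = 2720 credits − 2350 credits = 370 credits.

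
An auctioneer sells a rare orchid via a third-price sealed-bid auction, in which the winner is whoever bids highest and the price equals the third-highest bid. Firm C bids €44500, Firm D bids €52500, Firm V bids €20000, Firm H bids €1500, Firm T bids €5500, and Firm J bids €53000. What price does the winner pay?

Sorted high to low: Firm J €53000; Firm D €52500; Firm C €44500; Firm V €20000; Firm T €5500; Firm H €1500.
Firm J is the highest bidder, so Firm J wins.
Under the third-price rule, the price is the third-highest bid: €44500.

The winner pays €44500.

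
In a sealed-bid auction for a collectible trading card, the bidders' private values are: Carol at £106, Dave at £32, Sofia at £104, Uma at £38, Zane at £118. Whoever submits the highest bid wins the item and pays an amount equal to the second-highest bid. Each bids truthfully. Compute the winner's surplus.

Sorted high to low: Zane £118; Carol £106; Sofia £104; Uma £38; Dave £32.
Zane wins with the top bid and pays the second-highest, £106.
Surplus = £118 − £106 = £12.

Surplus = £12.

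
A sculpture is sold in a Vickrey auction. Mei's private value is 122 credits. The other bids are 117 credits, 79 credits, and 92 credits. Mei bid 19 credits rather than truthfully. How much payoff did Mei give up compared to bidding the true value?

The highest competing bid is 117 credits.
Bidding truthfully at 122 credits: Mei has the top bid, wins, and pays the second-highest bid 117 credits. Payoff = 122 credits − 117 credits = 5 credits.
Bidding 19 credits: the top bid is 117 credits (a rival), so Mei loses. Payoff = 0 credits.
Regret = truthful payoff − actual payoff = 5 credits − 0 credits = 5 credits.
This is the dominant-strategy logic: truthful bidding weakly beats any alternative.

5 credits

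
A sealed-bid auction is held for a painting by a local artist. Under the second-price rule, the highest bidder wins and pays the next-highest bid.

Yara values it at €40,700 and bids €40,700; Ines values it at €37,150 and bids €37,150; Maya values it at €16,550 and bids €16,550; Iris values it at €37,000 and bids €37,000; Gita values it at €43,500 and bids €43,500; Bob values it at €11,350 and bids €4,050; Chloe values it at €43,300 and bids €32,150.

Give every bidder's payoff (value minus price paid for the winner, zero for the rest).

Payoffs: Yara €0, Ines €0, Maya €0, Iris €0, Gita €2,800, Bob €0, Chloe €0.

Ranking the bids: Gita €43,500; Yara €40,700; Ines €37,150; Iris €37,000; Chloe €32,150; Maya €16,550; Bob €4,050.
Gita has the top bid and wins; the price is the second-highest bid, €40,700.
Gita's payoff = €43,500 − €40,700 = €2,800. All other bidders lose, so their payoff is 0.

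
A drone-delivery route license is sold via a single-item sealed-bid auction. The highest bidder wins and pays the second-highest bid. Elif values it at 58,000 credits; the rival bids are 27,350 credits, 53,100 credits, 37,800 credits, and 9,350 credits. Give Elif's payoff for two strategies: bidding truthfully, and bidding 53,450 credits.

The highest competing bid is 53,100 credits.
Bidding truthfully at 58,000 credits: Elif has the top bid, wins, and pays the second-highest bid 53,100 credits. Payoff = 58,000 credits − 53,100 credits = 4,900 credits.
Bidding 53,450 credits: Elif has the top bid, wins, and pays the second-highest bid 53,100 credits. Payoff = 58,000 credits − 53,100 credits = 4,900 credits.

(a) 4,900 credits  (b) 4,900 credits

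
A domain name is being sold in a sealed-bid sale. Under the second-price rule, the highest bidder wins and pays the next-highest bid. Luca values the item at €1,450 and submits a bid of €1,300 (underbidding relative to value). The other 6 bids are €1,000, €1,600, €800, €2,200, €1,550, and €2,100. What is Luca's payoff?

Highest competing bid: €2,200.
Luca's bid €1,300 is not the highest, so Luca loses, pays nothing, and earns zero payoff.

€0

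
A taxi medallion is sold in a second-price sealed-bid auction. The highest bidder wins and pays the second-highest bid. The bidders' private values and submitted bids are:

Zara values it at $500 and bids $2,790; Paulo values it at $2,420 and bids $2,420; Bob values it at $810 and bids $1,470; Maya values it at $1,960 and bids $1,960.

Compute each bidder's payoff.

Ordered from highest: Zara $2,790, then Paulo $2,420, then Maya $1,960, then Bob $1,470.
Zara has the top bid and wins; the price is the second-highest bid, $2,420.
Zara's payoff = $500 − $2,420 = -$1,920. All other bidders lose, so their payoff is 0.

Zara -$1,920, Paulo $0, Bob $0, Maya $0.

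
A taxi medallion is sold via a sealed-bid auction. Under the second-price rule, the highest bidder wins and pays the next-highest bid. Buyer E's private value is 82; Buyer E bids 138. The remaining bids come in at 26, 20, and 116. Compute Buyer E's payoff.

Payoff = -34.

Highest competing bid: 116.
Buyer E's bid 138 is the highest overall, so Buyer E wins and pays the second-highest bid, 116.
Payoff = value − price = 82 − 116 = -34.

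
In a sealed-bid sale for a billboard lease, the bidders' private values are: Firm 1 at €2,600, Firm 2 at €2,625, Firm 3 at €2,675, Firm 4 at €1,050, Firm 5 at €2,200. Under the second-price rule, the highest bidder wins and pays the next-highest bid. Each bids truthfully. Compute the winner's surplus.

Ordered from highest: Firm 3 €2,675; Firm 2 €2,625; Firm 1 €2,600; Firm 5 €2,200; Firm 4 €1,050.
Firm 3 wins with the top bid and pays the second-highest, €2,625.
Surplus = €2,675 − €2,625 = €50.

€50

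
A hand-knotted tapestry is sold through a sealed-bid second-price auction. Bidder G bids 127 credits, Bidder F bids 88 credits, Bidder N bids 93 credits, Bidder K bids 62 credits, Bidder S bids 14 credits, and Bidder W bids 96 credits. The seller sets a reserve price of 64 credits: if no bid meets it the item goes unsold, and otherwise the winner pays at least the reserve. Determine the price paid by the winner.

Price paid: 96 credits.

Ordered from highest: Bidder G 127 credits > Bidder W 96 credits > Bidder N 93 credits > Bidder F 88 credits > Bidder K 62 credits > Bidder S 14 credits.
Bidder G has the highest bid, so Bidder G wins.
The second-highest bid is 96 credits, which exceeds the reserve, so that sets the price.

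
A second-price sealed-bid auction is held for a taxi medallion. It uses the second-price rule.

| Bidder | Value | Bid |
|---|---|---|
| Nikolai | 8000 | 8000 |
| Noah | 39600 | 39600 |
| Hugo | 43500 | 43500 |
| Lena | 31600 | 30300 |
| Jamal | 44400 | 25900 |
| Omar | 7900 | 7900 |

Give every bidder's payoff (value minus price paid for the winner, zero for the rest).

Nikolai 0, Noah 0, Hugo 3900, Lena 0, Jamal 0, Omar 0.

Bids in descending order: Hugo 43500 > Noah 39600 > Lena 30300 > Jamal 25900 > Nikolai 8000 > Omar 7900.
Hugo has the top bid and wins; the price is the second-highest bid, 39600.
Hugo's payoff = 43500 − 39600 = 3900. All other bidders lose, so their payoff is 0.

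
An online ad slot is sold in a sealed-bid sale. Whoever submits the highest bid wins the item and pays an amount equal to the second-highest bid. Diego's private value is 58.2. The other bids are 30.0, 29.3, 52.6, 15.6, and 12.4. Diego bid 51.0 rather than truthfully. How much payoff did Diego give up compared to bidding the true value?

5.6

The highest competing bid is 52.6.
Bidding truthfully at 58.2: Diego has the top bid, wins, and pays the second-highest bid 52.6. Payoff = 58.2 − 52.6 = 5.6.
Bidding 51.0: the top bid is 52.6 (a rival), so Diego loses. Payoff = 0.0.
Regret = truthful payoff − actual payoff = 5.6 − 0.0 = 5.6.
Deviating from a truthful bid can only lose payoff in a second-price auction — never gain.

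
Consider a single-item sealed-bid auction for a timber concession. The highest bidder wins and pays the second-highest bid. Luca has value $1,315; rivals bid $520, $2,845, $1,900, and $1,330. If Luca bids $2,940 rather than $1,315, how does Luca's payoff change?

The highest competing bid is $2,845.
Bidding truthfully at $1,315: the top bid is $2,845 (a rival), so Luca loses. Payoff = $0.
Bidding $2,940: Luca has the top bid, wins, and pays the second-highest bid $2,845. Payoff = $1,315 − $2,845 = -$1,530.
Change = -$1,530 − $0 = -$1,530.

Change in payoff: -$1,530.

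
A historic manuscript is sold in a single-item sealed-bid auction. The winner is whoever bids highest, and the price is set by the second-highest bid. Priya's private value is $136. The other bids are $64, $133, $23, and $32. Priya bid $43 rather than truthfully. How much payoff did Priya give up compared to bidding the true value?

$3

The highest competing bid is $133.
Bidding truthfully at $136: Priya has the top bid, wins, and pays the second-highest bid $133. Payoff = $136 − $133 = $3.
Bidding $43: the top bid is $133 (a rival), so Priya loses. Payoff = $0.
Regret = truthful payoff − actual payoff = $3 − $0 = $3.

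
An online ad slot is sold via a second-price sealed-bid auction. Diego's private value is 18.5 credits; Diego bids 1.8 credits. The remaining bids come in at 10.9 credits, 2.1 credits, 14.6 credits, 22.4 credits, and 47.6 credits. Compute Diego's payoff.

Diego's payoff: 0.0 credits.

Highest competing bid: 47.6 credits.
Diego's bid 1.8 credits is not the highest, so Diego loses, pays nothing, and earns zero payoff.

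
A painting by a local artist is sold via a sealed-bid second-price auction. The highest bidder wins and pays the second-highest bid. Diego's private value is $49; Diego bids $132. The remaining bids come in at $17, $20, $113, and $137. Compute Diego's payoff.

Highest competing bid: $137.
Diego's bid $132 is not the highest, so Diego loses, pays nothing, and earns zero payoff.

Payoff = $0.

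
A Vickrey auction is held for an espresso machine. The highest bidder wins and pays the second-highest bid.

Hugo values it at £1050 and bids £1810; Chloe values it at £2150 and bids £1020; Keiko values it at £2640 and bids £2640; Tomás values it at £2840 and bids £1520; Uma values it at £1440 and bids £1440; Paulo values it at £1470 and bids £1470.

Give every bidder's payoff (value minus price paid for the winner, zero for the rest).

Sorted high to low: Keiko £2640, then Hugo £1810, then Tomás £1520, then Paulo £1470, then Uma £1440, then Chloe £1020.
Keiko has the top bid and wins; the price is the second-highest bid, £1810.
Keiko's payoff = £2640 − £1810 = £830. All other bidders lose, so their payoff is 0.

Payoffs: Hugo £0, Chloe £0, Keiko £830, Tomás £0, Uma £0, Paulo £0.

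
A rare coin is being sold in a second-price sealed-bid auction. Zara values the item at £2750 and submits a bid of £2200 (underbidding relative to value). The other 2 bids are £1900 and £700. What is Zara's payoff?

Highest competing bid: £1900.
Zara's bid £2200 is the highest overall, so Zara wins and pays the second-highest bid, £1900.
Payoff = value − price = £2750 − £1900 = £850.

Payoff = £850.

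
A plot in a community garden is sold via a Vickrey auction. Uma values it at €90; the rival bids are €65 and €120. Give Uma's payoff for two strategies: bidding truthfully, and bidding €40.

Truthful: €0; alternative: €0.

The highest competing bid is €120.
Bidding truthfully at €90: the top bid is €120 (a rival), so Uma loses. Payoff = €0.
Bidding €40: the top bid is €120 (a rival), so Uma loses. Payoff = €0.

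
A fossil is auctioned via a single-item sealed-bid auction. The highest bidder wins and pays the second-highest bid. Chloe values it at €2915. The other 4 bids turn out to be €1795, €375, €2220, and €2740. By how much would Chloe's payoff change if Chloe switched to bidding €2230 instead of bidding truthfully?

Payoff change: -€175.

The highest competing bid is €2740.
Bidding truthfully at €2915: Chloe has the top bid, wins, and pays the second-highest bid €2740. Payoff = €2915 − €2740 = €175.
Bidding €2230: the top bid is €2740 (a rival), so Chloe loses. Payoff = €0.
Change = €0 − €175 = -€175.
Deviating from a truthful bid can only lose payoff in a second-price auction — never gain.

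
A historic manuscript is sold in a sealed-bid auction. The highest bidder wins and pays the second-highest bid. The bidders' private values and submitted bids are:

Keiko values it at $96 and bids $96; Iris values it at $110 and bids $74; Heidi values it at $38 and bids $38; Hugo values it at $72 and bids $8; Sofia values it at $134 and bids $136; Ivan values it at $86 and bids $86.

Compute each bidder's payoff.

Keiko $0, Iris $0, Heidi $0, Hugo $0, Sofia $38, Ivan $0.

Ranking the bids: Sofia $136, then Keiko $96, then Ivan $86, then Iris $74, then Heidi $38, then Hugo $8.
Sofia has the top bid and wins; the price is the second-highest bid, $96.
Sofia's payoff = $134 − $96 = $38. All other bidders lose, so their payoff is 0.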